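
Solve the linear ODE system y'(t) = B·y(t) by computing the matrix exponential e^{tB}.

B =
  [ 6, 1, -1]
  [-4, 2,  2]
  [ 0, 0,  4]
e^{tB} =
  [2*t*exp(4*t) + exp(4*t), t*exp(4*t), -t*exp(4*t)]
  [-4*t*exp(4*t), -2*t*exp(4*t) + exp(4*t), 2*t*exp(4*t)]
  [0, 0, exp(4*t)]

Strategy: write B = P · J · P⁻¹ where J is a Jordan canonical form, so e^{tB} = P · e^{tJ} · P⁻¹, and e^{tJ} can be computed block-by-block.

B has Jordan form
J =
  [4, 1, 0]
  [0, 4, 0]
  [0, 0, 4]
(up to reordering of blocks).

Per-block formulas:
  For a 2×2 Jordan block J_2(4): exp(t · J_2(4)) = e^(4t)·(I + t·N), where N is the 2×2 nilpotent shift.
  For a 1×1 block at λ = 4: exp(t · [4]) = [e^(4t)].

After assembling e^{tJ} and conjugating by P, we get:

e^{tB} =
  [2*t*exp(4*t) + exp(4*t), t*exp(4*t), -t*exp(4*t)]
  [-4*t*exp(4*t), -2*t*exp(4*t) + exp(4*t), 2*t*exp(4*t)]
  [0, 0, exp(4*t)]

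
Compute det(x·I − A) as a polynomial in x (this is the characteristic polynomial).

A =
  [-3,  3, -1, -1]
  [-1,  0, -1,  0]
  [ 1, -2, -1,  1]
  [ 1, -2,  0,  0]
x^4 + 4*x^3 + 6*x^2 + 4*x + 1

Expanding det(x·I − A) (e.g. by cofactor expansion or by noting that A is similar to its Jordan form J, which has the same characteristic polynomial as A) gives
  χ_A(x) = x^4 + 4*x^3 + 6*x^2 + 4*x + 1
which factors as (x + 1)^4. The eigenvalues (with algebraic multiplicities) are λ = -1 with multiplicity 4.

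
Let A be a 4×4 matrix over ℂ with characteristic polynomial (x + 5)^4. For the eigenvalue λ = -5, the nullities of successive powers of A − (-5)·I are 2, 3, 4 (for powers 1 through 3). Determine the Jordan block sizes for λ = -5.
Block sizes for λ = -5: [3, 1]

From the dimensions of kernels of powers, the number of Jordan blocks of size at least j is d_j − d_{j−1} where d_j = dim ker(N^j) (with d_0 = 0). Computing the differences gives [2, 1, 1].
The number of blocks of size exactly k is (#blocks of size ≥ k) − (#blocks of size ≥ k + 1), so the partition is: 1 block(s) of size 1, 1 block(s) of size 3.
In nonincreasing order the block sizes are [3, 1].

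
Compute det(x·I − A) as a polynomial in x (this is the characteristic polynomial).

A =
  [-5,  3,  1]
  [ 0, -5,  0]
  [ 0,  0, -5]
x^3 + 15*x^2 + 75*x + 125

Expanding det(x·I − A) (e.g. by cofactor expansion or by noting that A is similar to its Jordan form J, which has the same characteristic polynomial as A) gives
  χ_A(x) = x^3 + 15*x^2 + 75*x + 125
which factors as (x + 5)^3. The eigenvalues (with algebraic multiplicities) are λ = -5 with multiplicity 3.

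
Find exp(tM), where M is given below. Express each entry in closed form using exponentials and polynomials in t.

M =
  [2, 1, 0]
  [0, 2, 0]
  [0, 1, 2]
e^{tM} =
  [exp(2*t), t*exp(2*t), 0]
  [0, exp(2*t), 0]
  [0, t*exp(2*t), exp(2*t)]

Strategy: write M = P · J · P⁻¹ where J is a Jordan canonical form, so e^{tM} = P · e^{tJ} · P⁻¹, and e^{tJ} can be computed block-by-block.

M has Jordan form
J =
  [2, 1, 0]
  [0, 2, 0]
  [0, 0, 2]
(up to reordering of blocks).

Per-block formulas:
  For a 1×1 block at λ = 2: exp(t · [2]) = [e^(2t)].
  For a 2×2 Jordan block J_2(2): exp(t · J_2(2)) = e^(2t)·(I + t·N), where N is the 2×2 nilpotent shift.

After assembling e^{tJ} and conjugating by P, we get:

e^{tM} =
  [exp(2*t), t*exp(2*t), 0]
  [0, exp(2*t), 0]
  [0, t*exp(2*t), exp(2*t)]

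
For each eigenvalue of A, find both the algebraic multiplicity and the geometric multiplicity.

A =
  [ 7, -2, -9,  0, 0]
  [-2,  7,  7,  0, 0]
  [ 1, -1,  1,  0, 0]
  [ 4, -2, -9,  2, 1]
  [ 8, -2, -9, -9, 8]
λ = 5: alg = 5, geom = 2

Step 1 — factor the characteristic polynomial to read off the algebraic multiplicities:
  χ_A(x) = (x - 5)^5

Step 2 — compute geometric multiplicities via the rank-nullity identity g(λ) = n − rank(A − λI):
  rank(A − (5)·I) = 3, so dim ker(A − (5)·I) = n − 3 = 2

Summary:
  λ = 5: algebraic multiplicity = 5, geometric multiplicity = 2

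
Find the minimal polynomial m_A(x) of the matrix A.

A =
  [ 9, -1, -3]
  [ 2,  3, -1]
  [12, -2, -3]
x^3 - 9*x^2 + 27*x - 27

The characteristic polynomial is χ_A(x) = (x - 3)^3, so the eigenvalues are known. The minimal polynomial is
  m_A(x) = Π_λ (x − λ)^{k_λ}
where k_λ is the size of the *largest* Jordan block for λ (equivalently, the smallest k with (A − λI)^k v = 0 for every generalised eigenvector v of λ).

  λ = 3: largest Jordan block has size 3, contributing (x − 3)^3

So m_A(x) = (x - 3)^3 = x^3 - 9*x^2 + 27*x - 27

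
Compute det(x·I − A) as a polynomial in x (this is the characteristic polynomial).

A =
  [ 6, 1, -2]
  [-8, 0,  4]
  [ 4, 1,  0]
x^3 - 6*x^2 + 12*x - 8

Expanding det(x·I − A) (e.g. by cofactor expansion or by noting that A is similar to its Jordan form J, which has the same characteristic polynomial as A) gives
  χ_A(x) = x^3 - 6*x^2 + 12*x - 8
which factors as (x - 2)^3. The eigenvalues (with algebraic multiplicities) are λ = 2 with multiplicity 3.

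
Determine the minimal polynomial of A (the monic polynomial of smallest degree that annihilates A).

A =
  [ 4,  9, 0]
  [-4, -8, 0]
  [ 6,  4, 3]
x^3 + x^2 - 8*x - 12

The characteristic polynomial is χ_A(x) = (x - 3)*(x + 2)^2, so the eigenvalues are known. The minimal polynomial is
  m_A(x) = Π_λ (x − λ)^{k_λ}
where k_λ is the size of the *largest* Jordan block for λ (equivalently, the smallest k with (A − λI)^k v = 0 for every generalised eigenvector v of λ).

  λ = -2: largest Jordan block has size 2, contributing (x + 2)^2
  λ = 3: largest Jordan block has size 1, contributing (x − 3)

So m_A(x) = (x - 3)*(x + 2)^2 = x^3 + x^2 - 8*x - 12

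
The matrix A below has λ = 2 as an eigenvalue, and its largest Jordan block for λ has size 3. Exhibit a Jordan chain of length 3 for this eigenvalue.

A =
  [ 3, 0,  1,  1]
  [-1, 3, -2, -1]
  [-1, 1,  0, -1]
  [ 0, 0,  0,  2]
A Jordan chain for λ = 2 of length 3:
v_1 = (1, -1, -1, 0)ᵀ
v_2 = (0, 1, 1, 0)ᵀ
v_3 = (0, 1, 0, 0)ᵀ

Let N = A − (2)·I. We want v_3 with N^3 v_3 = 0 but N^2 v_3 ≠ 0; then v_{j-1} := N · v_j for j = 3, …, 2.

Pick v_3 = (0, 1, 0, 0)ᵀ.
Then v_2 = N · v_3 = (0, 1, 1, 0)ᵀ.
Then v_1 = N · v_2 = (1, -1, -1, 0)ᵀ.

Sanity check: (A − (2)·I) v_1 = (0, 0, 0, 0)ᵀ = 0. ✓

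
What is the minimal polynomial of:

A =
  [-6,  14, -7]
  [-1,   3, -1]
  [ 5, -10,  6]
x^2 - 2*x + 1

The characteristic polynomial is χ_A(x) = (x - 1)^3, so the eigenvalues are known. The minimal polynomial is
  m_A(x) = Π_λ (x − λ)^{k_λ}
where k_λ is the size of the *largest* Jordan block for λ (equivalently, the smallest k with (A − λI)^k v = 0 for every generalised eigenvector v of λ).

  λ = 1: largest Jordan block has size 2, contributing (x − 1)^2

So m_A(x) = (x - 1)^2 = x^2 - 2*x + 1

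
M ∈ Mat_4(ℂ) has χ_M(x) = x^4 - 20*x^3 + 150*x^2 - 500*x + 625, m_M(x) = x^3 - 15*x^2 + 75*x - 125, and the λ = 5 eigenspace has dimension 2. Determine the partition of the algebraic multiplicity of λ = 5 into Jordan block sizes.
Block sizes for λ = 5: [3, 1]

Step 1 — from the characteristic polynomial, algebraic multiplicity of λ = 5 is 4. From dim ker(M − (5)·I) = 2, there are exactly 2 Jordan blocks for λ = 5.
Step 2 — from the minimal polynomial, the factor (x − 5)^3 tells us the largest block for λ = 5 has size 3.
Step 3 — with total size 4, 2 blocks, and largest block 3, the block sizes (in nonincreasing order) are [3, 1].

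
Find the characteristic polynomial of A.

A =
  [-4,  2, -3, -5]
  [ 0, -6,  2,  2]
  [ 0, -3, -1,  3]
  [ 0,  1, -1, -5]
x^4 + 16*x^3 + 96*x^2 + 256*x + 256

Expanding det(x·I − A) (e.g. by cofactor expansion or by noting that A is similar to its Jordan form J, which has the same characteristic polynomial as A) gives
  χ_A(x) = x^4 + 16*x^3 + 96*x^2 + 256*x + 256
which factors as (x + 4)^4. The eigenvalues (with algebraic multiplicities) are λ = -4 with multiplicity 4.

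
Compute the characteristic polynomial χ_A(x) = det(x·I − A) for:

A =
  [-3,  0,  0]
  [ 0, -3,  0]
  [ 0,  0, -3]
x^3 + 9*x^2 + 27*x + 27

Expanding det(x·I − A) (e.g. by cofactor expansion or by noting that A is similar to its Jordan form J, which has the same characteristic polynomial as A) gives
  χ_A(x) = x^3 + 9*x^2 + 27*x + 27
which factors as (x + 3)^3. The eigenvalues (with algebraic multiplicities) are λ = -3 with multiplicity 3.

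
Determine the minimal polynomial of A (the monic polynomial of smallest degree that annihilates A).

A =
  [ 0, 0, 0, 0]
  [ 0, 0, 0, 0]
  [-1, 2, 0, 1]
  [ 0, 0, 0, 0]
x^2

The characteristic polynomial is χ_A(x) = x^4, so the eigenvalues are known. The minimal polynomial is
  m_A(x) = Π_λ (x − λ)^{k_λ}
where k_λ is the size of the *largest* Jordan block for λ (equivalently, the smallest k with (A − λI)^k v = 0 for every generalised eigenvector v of λ).

  λ = 0: largest Jordan block has size 2, contributing (x − 0)^2

So m_A(x) = x^2 = x^2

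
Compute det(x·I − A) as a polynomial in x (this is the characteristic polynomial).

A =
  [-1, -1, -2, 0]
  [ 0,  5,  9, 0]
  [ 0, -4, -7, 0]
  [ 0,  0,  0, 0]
x^4 + 3*x^3 + 3*x^2 + x

Expanding det(x·I − A) (e.g. by cofactor expansion or by noting that A is similar to its Jordan form J, which has the same characteristic polynomial as A) gives
  χ_A(x) = x^4 + 3*x^3 + 3*x^2 + x
which factors as x*(x + 1)^3. The eigenvalues (with algebraic multiplicities) are λ = -1 with multiplicity 3, λ = 0 with multiplicity 1.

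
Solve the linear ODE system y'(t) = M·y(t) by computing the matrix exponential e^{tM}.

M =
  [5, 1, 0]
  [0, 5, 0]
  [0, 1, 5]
e^{tM} =
  [exp(5*t), t*exp(5*t), 0]
  [0, exp(5*t), 0]
  [0, t*exp(5*t), exp(5*t)]

Strategy: write M = P · J · P⁻¹ where J is a Jordan canonical form, so e^{tM} = P · e^{tJ} · P⁻¹, and e^{tJ} can be computed block-by-block.

M has Jordan form
J =
  [5, 1, 0]
  [0, 5, 0]
  [0, 0, 5]
(up to reordering of blocks).

Per-block formulas:
  For a 2×2 Jordan block J_2(5): exp(t · J_2(5)) = e^(5t)·(I + t·N), where N is the 2×2 nilpotent shift.
  For a 1×1 block at λ = 5: exp(t · [5]) = [e^(5t)].

After assembling e^{tJ} and conjugating by P, we get:

e^{tM} =
  [exp(5*t), t*exp(5*t), 0]
  [0, exp(5*t), 0]
  [0, t*exp(5*t), exp(5*t)]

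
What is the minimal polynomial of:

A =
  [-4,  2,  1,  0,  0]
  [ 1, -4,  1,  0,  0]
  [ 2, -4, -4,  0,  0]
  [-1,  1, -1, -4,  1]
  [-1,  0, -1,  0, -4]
x^3 + 12*x^2 + 48*x + 64

The characteristic polynomial is χ_A(x) = (x + 4)^5, so the eigenvalues are known. The minimal polynomial is
  m_A(x) = Π_λ (x − λ)^{k_λ}
where k_λ is the size of the *largest* Jordan block for λ (equivalently, the smallest k with (A − λI)^k v = 0 for every generalised eigenvector v of λ).

  λ = -4: largest Jordan block has size 3, contributing (x + 4)^3

So m_A(x) = (x + 4)^3 = x^3 + 12*x^2 + 48*x + 64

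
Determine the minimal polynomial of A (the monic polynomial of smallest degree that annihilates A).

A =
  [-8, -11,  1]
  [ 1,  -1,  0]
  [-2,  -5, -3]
x^3 + 12*x^2 + 48*x + 64

The characteristic polynomial is χ_A(x) = (x + 4)^3, so the eigenvalues are known. The minimal polynomial is
  m_A(x) = Π_λ (x − λ)^{k_λ}
where k_λ is the size of the *largest* Jordan block for λ (equivalently, the smallest k with (A − λI)^k v = 0 for every generalised eigenvector v of λ).

  λ = -4: largest Jordan block has size 3, contributing (x + 4)^3

So m_A(x) = (x + 4)^3 = x^3 + 12*x^2 + 48*x + 64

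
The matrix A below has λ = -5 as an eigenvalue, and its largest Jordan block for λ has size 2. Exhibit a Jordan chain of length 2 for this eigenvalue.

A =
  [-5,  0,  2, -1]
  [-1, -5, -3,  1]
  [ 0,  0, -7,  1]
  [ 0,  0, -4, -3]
A Jordan chain for λ = -5 of length 2:
v_1 = (0, -1, 0, 0)ᵀ
v_2 = (1, 0, 0, 0)ᵀ

Let N = A − (-5)·I. We want v_2 with N^2 v_2 = 0 but N^1 v_2 ≠ 0; then v_{j-1} := N · v_j for j = 2, …, 2.

Pick v_2 = (1, 0, 0, 0)ᵀ.
Then v_1 = N · v_2 = (0, -1, 0, 0)ᵀ.

Sanity check: (A − (-5)·I) v_1 = (0, 0, 0, 0)ᵀ = 0. ✓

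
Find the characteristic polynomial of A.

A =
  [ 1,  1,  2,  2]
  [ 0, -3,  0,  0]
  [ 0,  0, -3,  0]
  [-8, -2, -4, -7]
x^4 + 12*x^3 + 54*x^2 + 108*x + 81

Expanding det(x·I − A) (e.g. by cofactor expansion or by noting that A is similar to its Jordan form J, which has the same characteristic polynomial as A) gives
  χ_A(x) = x^4 + 12*x^3 + 54*x^2 + 108*x + 81
which factors as (x + 3)^4. The eigenvalues (with algebraic multiplicities) are λ = -3 with multiplicity 4.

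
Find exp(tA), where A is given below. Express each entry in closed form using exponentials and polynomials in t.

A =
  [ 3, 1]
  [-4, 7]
e^{tA} =
  [-2*t*exp(5*t) + exp(5*t), t*exp(5*t)]
  [-4*t*exp(5*t), 2*t*exp(5*t) + exp(5*t)]

Strategy: write A = P · J · P⁻¹ where J is a Jordan canonical form, so e^{tA} = P · e^{tJ} · P⁻¹, and e^{tJ} can be computed block-by-block.

A has Jordan form
J =
  [5, 1]
  [0, 5]
(up to reordering of blocks).

Per-block formulas:
  For a 2×2 Jordan block J_2(5): exp(t · J_2(5)) = e^(5t)·(I + t·N), where N is the 2×2 nilpotent shift.

After assembling e^{tJ} and conjugating by P, we get:

e^{tA} =
  [-2*t*exp(5*t) + exp(5*t), t*exp(5*t)]
  [-4*t*exp(5*t), 2*t*exp(5*t) + exp(5*t)]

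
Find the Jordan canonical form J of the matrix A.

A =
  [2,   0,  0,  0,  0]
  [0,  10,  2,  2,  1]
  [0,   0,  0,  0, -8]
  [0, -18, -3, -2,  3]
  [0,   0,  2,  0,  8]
J_1(2) ⊕ J_2(4) ⊕ J_2(4)

The characteristic polynomial is
  det(x·I − A) = x^5 - 18*x^4 + 128*x^3 - 448*x^2 + 768*x - 512 = (x - 4)^4*(x - 2)

Eigenvalues and multiplicities (the geometric multiplicity of λ is n − rank(A − λI), which equals the number of Jordan blocks for λ):
  λ = 2: algebraic multiplicity = 1, geometric multiplicity = 1
  λ = 4: algebraic multiplicity = 4, geometric multiplicity = 2

Determining the block sizes for each eigenvalue:
  λ = 2: one block (gm = 1), so the single block has size am = 1 → block sizes [1]
  λ = 4: with am = 4 and gm = 2, the partition is not yet determined (e.g. several partitions of 4 into 2 parts exist). Let N = A − (4)·I. Computing rank(N^1) = 3, rank(N^2) = 1; the number of blocks of size ≥ j is rank(N^{j−1}) − rank(N^j), giving [2, 2]. So we have 2 block(s) of size 2 → block sizes [2, 2]

Assembling the blocks gives a Jordan form
J =
  [2, 0, 0, 0, 0]
  [0, 4, 1, 0, 0]
  [0, 0, 4, 0, 0]
  [0, 0, 0, 4, 1]
  [0, 0, 0, 0, 4]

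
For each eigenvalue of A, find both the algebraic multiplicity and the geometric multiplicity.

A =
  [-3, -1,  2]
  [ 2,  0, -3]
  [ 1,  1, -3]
λ = -2: alg = 3, geom = 1

Step 1 — factor the characteristic polynomial to read off the algebraic multiplicities:
  χ_A(x) = (x + 2)^3

Step 2 — compute geometric multiplicities via the rank-nullity identity g(λ) = n − rank(A − λI):
  rank(A − (-2)·I) = 2, so dim ker(A − (-2)·I) = n − 2 = 1

Summary:
  λ = -2: algebraic multiplicity = 3, geometric multiplicity = 1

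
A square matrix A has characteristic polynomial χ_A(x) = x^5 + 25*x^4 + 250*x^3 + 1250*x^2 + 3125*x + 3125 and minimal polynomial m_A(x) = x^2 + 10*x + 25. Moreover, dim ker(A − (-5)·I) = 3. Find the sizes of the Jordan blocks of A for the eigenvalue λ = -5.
Block sizes for λ = -5: [2, 2, 1]

Step 1 — from the characteristic polynomial, algebraic multiplicity of λ = -5 is 5. From dim ker(A − (-5)·I) = 3, there are exactly 3 Jordan blocks for λ = -5.
Step 2 — from the minimal polynomial, the factor (x + 5)^2 tells us the largest block for λ = -5 has size 2.
Step 3 — with total size 5, 3 blocks, and largest block 2, the block sizes (in nonincreasing order) are [2, 2, 1].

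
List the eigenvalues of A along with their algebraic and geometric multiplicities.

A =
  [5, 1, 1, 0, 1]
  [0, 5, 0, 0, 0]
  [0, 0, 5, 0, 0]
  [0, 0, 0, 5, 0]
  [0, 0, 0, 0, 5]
λ = 5: alg = 5, geom = 4

Step 1 — factor the characteristic polynomial to read off the algebraic multiplicities:
  χ_A(x) = (x - 5)^5

Step 2 — compute geometric multiplicities via the rank-nullity identity g(λ) = n − rank(A − λI):
  rank(A − (5)·I) = 1, so dim ker(A − (5)·I) = n − 1 = 4

Summary:
  λ = 5: algebraic multiplicity = 5, geometric multiplicity = 4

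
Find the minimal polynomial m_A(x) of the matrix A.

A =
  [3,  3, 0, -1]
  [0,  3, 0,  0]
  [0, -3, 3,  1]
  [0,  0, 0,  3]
x^2 - 6*x + 9

The characteristic polynomial is χ_A(x) = (x - 3)^4, so the eigenvalues are known. The minimal polynomial is
  m_A(x) = Π_λ (x − λ)^{k_λ}
where k_λ is the size of the *largest* Jordan block for λ (equivalently, the smallest k with (A − λI)^k v = 0 for every generalised eigenvector v of λ).

  λ = 3: largest Jordan block has size 2, contributing (x − 3)^2

So m_A(x) = (x - 3)^2 = x^2 - 6*x + 9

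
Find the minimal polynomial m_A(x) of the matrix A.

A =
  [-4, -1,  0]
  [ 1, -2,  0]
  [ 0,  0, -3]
x^2 + 6*x + 9

The characteristic polynomial is χ_A(x) = (x + 3)^3, so the eigenvalues are known. The minimal polynomial is
  m_A(x) = Π_λ (x − λ)^{k_λ}
where k_λ is the size of the *largest* Jordan block for λ (equivalently, the smallest k with (A − λI)^k v = 0 for every generalised eigenvector v of λ).

  λ = -3: largest Jordan block has size 2, contributing (x + 3)^2

So m_A(x) = (x + 3)^2 = x^2 + 6*x + 9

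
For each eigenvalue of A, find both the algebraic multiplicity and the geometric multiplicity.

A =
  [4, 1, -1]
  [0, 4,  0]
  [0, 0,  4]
λ = 4: alg = 3, geom = 2

Step 1 — factor the characteristic polynomial to read off the algebraic multiplicities:
  χ_A(x) = (x - 4)^3

Step 2 — compute geometric multiplicities via the rank-nullity identity g(λ) = n − rank(A − λI):
  rank(A − (4)·I) = 1, so dim ker(A − (4)·I) = n − 1 = 2

Summary:
  λ = 4: algebraic multiplicity = 3, geometric multiplicity = 2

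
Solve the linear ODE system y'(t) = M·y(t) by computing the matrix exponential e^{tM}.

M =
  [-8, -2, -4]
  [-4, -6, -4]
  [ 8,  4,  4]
e^{tM} =
  [-2*exp(-2*t) + 3*exp(-4*t), -exp(-2*t) + exp(-4*t), -2*exp(-2*t) + 2*exp(-4*t)]
  [-2*exp(-2*t) + 2*exp(-4*t), -exp(-2*t) + 2*exp(-4*t), -2*exp(-2*t) + 2*exp(-4*t)]
  [4*exp(-2*t) - 4*exp(-4*t), 2*exp(-2*t) - 2*exp(-4*t), 4*exp(-2*t) - 3*exp(-4*t)]

Strategy: write M = P · J · P⁻¹ where J is a Jordan canonical form, so e^{tM} = P · e^{tJ} · P⁻¹, and e^{tJ} can be computed block-by-block.

M has Jordan form
J =
  [-4,  0,  0]
  [ 0, -4,  0]
  [ 0,  0, -2]
(up to reordering of blocks).

Per-block formulas:
  For a 1×1 block at λ = -4: exp(t · [-4]) = [e^(-4t)].
  For a 1×1 block at λ = -2: exp(t · [-2]) = [e^(-2t)].

After assembling e^{tJ} and conjugating by P, we get:

e^{tM} =
  [-2*exp(-2*t) + 3*exp(-4*t), -exp(-2*t) + exp(-4*t), -2*exp(-2*t) + 2*exp(-4*t)]
  [-2*exp(-2*t) + 2*exp(-4*t), -exp(-2*t) + 2*exp(-4*t), -2*exp(-2*t) + 2*exp(-4*t)]
  [4*exp(-2*t) - 4*exp(-4*t), 2*exp(-2*t) - 2*exp(-4*t), 4*exp(-2*t) - 3*exp(-4*t)]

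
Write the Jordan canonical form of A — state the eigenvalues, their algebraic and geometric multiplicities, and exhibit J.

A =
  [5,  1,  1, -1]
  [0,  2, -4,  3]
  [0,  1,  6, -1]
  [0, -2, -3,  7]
J_3(5) ⊕ J_1(5)

The characteristic polynomial is
  det(x·I − A) = x^4 - 20*x^3 + 150*x^2 - 500*x + 625 = (x - 5)^4

Eigenvalues and multiplicities (the geometric multiplicity of λ is n − rank(A − λI), which equals the number of Jordan blocks for λ):
  λ = 5: algebraic multiplicity = 4, geometric multiplicity = 2

Determining the block sizes for each eigenvalue:
  λ = 5: with am = 4 and gm = 2, the partition is not yet determined (e.g. several partitions of 4 into 2 parts exist). Let N = A − (5)·I. Computing rank(N^1) = 2, rank(N^2) = 1, rank(N^3) = 0; the number of blocks of size ≥ j is rank(N^{j−1}) − rank(N^j), giving [2, 1, 1]. So we have 1 block(s) of size 3, 1 block(s) of size 1 → block sizes [3, 1]

Assembling the blocks gives a Jordan form
J =
  [5, 1, 0, 0]
  [0, 5, 1, 0]
  [0, 0, 5, 0]
  [0, 0, 0, 5]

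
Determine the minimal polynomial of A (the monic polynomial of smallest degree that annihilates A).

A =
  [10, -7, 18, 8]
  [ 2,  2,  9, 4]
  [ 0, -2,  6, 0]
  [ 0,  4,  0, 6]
x^3 - 18*x^2 + 108*x - 216

The characteristic polynomial is χ_A(x) = (x - 6)^4, so the eigenvalues are known. The minimal polynomial is
  m_A(x) = Π_λ (x − λ)^{k_λ}
where k_λ is the size of the *largest* Jordan block for λ (equivalently, the smallest k with (A − λI)^k v = 0 for every generalised eigenvector v of λ).

  λ = 6: largest Jordan block has size 3, contributing (x − 6)^3

So m_A(x) = (x - 6)^3 = x^3 - 18*x^2 + 108*x - 216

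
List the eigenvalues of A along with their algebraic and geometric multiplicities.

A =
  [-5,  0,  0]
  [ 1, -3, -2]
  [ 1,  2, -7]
λ = -5: alg = 3, geom = 2

Step 1 — factor the characteristic polynomial to read off the algebraic multiplicities:
  χ_A(x) = (x + 5)^3

Step 2 — compute geometric multiplicities via the rank-nullity identity g(λ) = n − rank(A − λI):
  rank(A − (-5)·I) = 1, so dim ker(A − (-5)·I) = n − 1 = 2

Summary:
  λ = -5: algebraic multiplicity = 3, geometric multiplicity = 2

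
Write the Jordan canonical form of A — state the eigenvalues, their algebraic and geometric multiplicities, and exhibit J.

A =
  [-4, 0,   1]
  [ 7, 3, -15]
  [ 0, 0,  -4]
J_2(-4) ⊕ J_1(3)

The characteristic polynomial is
  det(x·I − A) = x^3 + 5*x^2 - 8*x - 48 = (x - 3)*(x + 4)^2

Eigenvalues and multiplicities (the geometric multiplicity of λ is n − rank(A − λI), which equals the number of Jordan blocks for λ):
  λ = -4: algebraic multiplicity = 2, geometric multiplicity = 1
  λ = 3: algebraic multiplicity = 1, geometric multiplicity = 1

Determining the block sizes for each eigenvalue:
  λ = -4: one block (gm = 1), so the single block has size am = 2 → block sizes [2]
  λ = 3: one block (gm = 1), so the single block has size am = 1 → block sizes [1]

Assembling the blocks gives a Jordan form
J =
  [-4,  1, 0]
  [ 0, -4, 0]
  [ 0,  0, 3]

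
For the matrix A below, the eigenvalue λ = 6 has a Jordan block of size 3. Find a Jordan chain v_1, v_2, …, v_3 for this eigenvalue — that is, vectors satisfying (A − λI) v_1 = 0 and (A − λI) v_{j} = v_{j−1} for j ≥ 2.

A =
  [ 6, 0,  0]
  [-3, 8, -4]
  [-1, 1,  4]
A Jordan chain for λ = 6 of length 3:
v_1 = (0, -2, -1)ᵀ
v_2 = (0, -3, -1)ᵀ
v_3 = (1, 0, 0)ᵀ

Let N = A − (6)·I. We want v_3 with N^3 v_3 = 0 but N^2 v_3 ≠ 0; then v_{j-1} := N · v_j for j = 3, …, 2.

Pick v_3 = (1, 0, 0)ᵀ.
Then v_2 = N · v_3 = (0, -3, -1)ᵀ.
Then v_1 = N · v_2 = (0, -2, -1)ᵀ.

Sanity check: (A − (6)·I) v_1 = (0, 0, 0)ᵀ = 0. ✓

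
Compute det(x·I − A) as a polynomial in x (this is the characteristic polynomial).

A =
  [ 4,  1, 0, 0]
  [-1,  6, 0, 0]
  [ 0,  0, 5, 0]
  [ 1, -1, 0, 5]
x^4 - 20*x^3 + 150*x^2 - 500*x + 625

Expanding det(x·I − A) (e.g. by cofactor expansion or by noting that A is similar to its Jordan form J, which has the same characteristic polynomial as A) gives
  χ_A(x) = x^4 - 20*x^3 + 150*x^2 - 500*x + 625
which factors as (x - 5)^4. The eigenvalues (with algebraic multiplicities) are λ = 5 with multiplicity 4.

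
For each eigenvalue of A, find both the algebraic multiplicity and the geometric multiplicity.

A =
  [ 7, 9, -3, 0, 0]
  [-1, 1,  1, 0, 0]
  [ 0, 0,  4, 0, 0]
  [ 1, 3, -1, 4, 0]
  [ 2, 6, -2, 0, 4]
λ = 4: alg = 5, geom = 4

Step 1 — factor the characteristic polynomial to read off the algebraic multiplicities:
  χ_A(x) = (x - 4)^5

Step 2 — compute geometric multiplicities via the rank-nullity identity g(λ) = n − rank(A − λI):
  rank(A − (4)·I) = 1, so dim ker(A − (4)·I) = n − 1 = 4

Summary:
  λ = 4: algebraic multiplicity = 5, geometric multiplicity = 4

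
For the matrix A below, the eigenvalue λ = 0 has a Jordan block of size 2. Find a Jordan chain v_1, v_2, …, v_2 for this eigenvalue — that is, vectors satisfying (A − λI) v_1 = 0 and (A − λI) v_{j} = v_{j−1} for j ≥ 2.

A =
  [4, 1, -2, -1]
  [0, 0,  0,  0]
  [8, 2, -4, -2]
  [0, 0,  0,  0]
A Jordan chain for λ = 0 of length 2:
v_1 = (4, 0, 8, 0)ᵀ
v_2 = (1, 0, 0, 0)ᵀ

Let N = A − (0)·I. We want v_2 with N^2 v_2 = 0 but N^1 v_2 ≠ 0; then v_{j-1} := N · v_j for j = 2, …, 2.

Pick v_2 = (1, 0, 0, 0)ᵀ.
Then v_1 = N · v_2 = (4, 0, 8, 0)ᵀ.

Sanity check: (A − (0)·I) v_1 = (0, 0, 0, 0)ᵀ = 0. ✓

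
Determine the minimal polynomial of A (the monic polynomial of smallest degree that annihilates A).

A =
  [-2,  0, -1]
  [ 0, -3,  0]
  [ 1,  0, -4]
x^2 + 6*x + 9

The characteristic polynomial is χ_A(x) = (x + 3)^3, so the eigenvalues are known. The minimal polynomial is
  m_A(x) = Π_λ (x − λ)^{k_λ}
where k_λ is the size of the *largest* Jordan block for λ (equivalently, the smallest k with (A − λI)^k v = 0 for every generalised eigenvector v of λ).

  λ = -3: largest Jordan block has size 2, contributing (x + 3)^2

So m_A(x) = (x + 3)^2 = x^2 + 6*x + 9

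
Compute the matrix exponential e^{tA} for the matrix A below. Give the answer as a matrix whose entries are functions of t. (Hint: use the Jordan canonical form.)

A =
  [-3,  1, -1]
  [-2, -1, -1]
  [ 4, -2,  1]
e^{tA} =
  [-t^2*exp(-t) - 2*t*exp(-t) + exp(-t), t*exp(-t), -t^2*exp(-t)/2 - t*exp(-t)]
  [-2*t*exp(-t), exp(-t), -t*exp(-t)]
  [2*t^2*exp(-t) + 4*t*exp(-t), -2*t*exp(-t), t^2*exp(-t) + 2*t*exp(-t) + exp(-t)]

Strategy: write A = P · J · P⁻¹ where J is a Jordan canonical form, so e^{tA} = P · e^{tJ} · P⁻¹, and e^{tJ} can be computed block-by-block.

A has Jordan form
J =
  [-1,  1,  0]
  [ 0, -1,  1]
  [ 0,  0, -1]
(up to reordering of blocks).

Per-block formulas:
  For a 3×3 Jordan block J_3(-1): exp(t · J_3(-1)) = e^(-1t)·(I + t·N + (t^2/2)·N^2), where N is the 3×3 nilpotent shift.

After assembling e^{tJ} and conjugating by P, we get:

e^{tA} =
  [-t^2*exp(-t) - 2*t*exp(-t) + exp(-t), t*exp(-t), -t^2*exp(-t)/2 - t*exp(-t)]
  [-2*t*exp(-t), exp(-t), -t*exp(-t)]
  [2*t^2*exp(-t) + 4*t*exp(-t), -2*t*exp(-t), t^2*exp(-t) + 2*t*exp(-t) + exp(-t)]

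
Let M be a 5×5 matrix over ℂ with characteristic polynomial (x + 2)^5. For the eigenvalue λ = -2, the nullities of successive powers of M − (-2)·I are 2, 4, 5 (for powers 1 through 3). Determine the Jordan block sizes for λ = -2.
Block sizes for λ = -2: [3, 2]

From the dimensions of kernels of powers, the number of Jordan blocks of size at least j is d_j − d_{j−1} where d_j = dim ker(N^j) (with d_0 = 0). Computing the differences gives [2, 2, 1].
The number of blocks of size exactly k is (#blocks of size ≥ k) − (#blocks of size ≥ k + 1), so the partition is: 1 block(s) of size 2, 1 block(s) of size 3.
In nonincreasing order the block sizes are [3, 2].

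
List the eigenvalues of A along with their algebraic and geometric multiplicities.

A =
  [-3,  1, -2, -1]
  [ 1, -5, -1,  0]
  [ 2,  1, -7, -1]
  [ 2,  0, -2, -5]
λ = -5: alg = 4, geom = 2

Step 1 — factor the characteristic polynomial to read off the algebraic multiplicities:
  χ_A(x) = (x + 5)^4

Step 2 — compute geometric multiplicities via the rank-nullity identity g(λ) = n − rank(A − λI):
  rank(A − (-5)·I) = 2, so dim ker(A − (-5)·I) = n − 2 = 2

Summary:
  λ = -5: algebraic multiplicity = 4, geometric multiplicity = 2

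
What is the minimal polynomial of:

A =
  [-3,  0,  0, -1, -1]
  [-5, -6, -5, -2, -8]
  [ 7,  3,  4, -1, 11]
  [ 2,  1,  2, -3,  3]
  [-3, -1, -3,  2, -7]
x^3 + 9*x^2 + 27*x + 27

The characteristic polynomial is χ_A(x) = (x + 3)^5, so the eigenvalues are known. The minimal polynomial is
  m_A(x) = Π_λ (x − λ)^{k_λ}
where k_λ is the size of the *largest* Jordan block for λ (equivalently, the smallest k with (A − λI)^k v = 0 for every generalised eigenvector v of λ).

  λ = -3: largest Jordan block has size 3, contributing (x + 3)^3

So m_A(x) = (x + 3)^3 = x^3 + 9*x^2 + 27*x + 27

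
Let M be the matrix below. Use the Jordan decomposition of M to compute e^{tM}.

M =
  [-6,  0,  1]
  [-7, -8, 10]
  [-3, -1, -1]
e^{tM} =
  [-t^2*exp(-5*t) - t*exp(-5*t) + exp(-5*t), -t^2*exp(-5*t)/2, 3*t^2*exp(-5*t)/2 + t*exp(-5*t)]
  [-t^2*exp(-5*t) - 7*t*exp(-5*t), -t^2*exp(-5*t)/2 - 3*t*exp(-5*t) + exp(-5*t), 3*t^2*exp(-5*t)/2 + 10*t*exp(-5*t)]
  [-t^2*exp(-5*t) - 3*t*exp(-5*t), -t^2*exp(-5*t)/2 - t*exp(-5*t), 3*t^2*exp(-5*t)/2 + 4*t*exp(-5*t) + exp(-5*t)]

Strategy: write M = P · J · P⁻¹ where J is a Jordan canonical form, so e^{tM} = P · e^{tJ} · P⁻¹, and e^{tJ} can be computed block-by-block.

M has Jordan form
J =
  [-5,  1,  0]
  [ 0, -5,  1]
  [ 0,  0, -5]
(up to reordering of blocks).

Per-block formulas:
  For a 3×3 Jordan block J_3(-5): exp(t · J_3(-5)) = e^(-5t)·(I + t·N + (t^2/2)·N^2), where N is the 3×3 nilpotent shift.

After assembling e^{tJ} and conjugating by P, we get:

e^{tM} =
  [-t^2*exp(-5*t) - t*exp(-5*t) + exp(-5*t), -t^2*exp(-5*t)/2, 3*t^2*exp(-5*t)/2 + t*exp(-5*t)]
  [-t^2*exp(-5*t) - 7*t*exp(-5*t), -t^2*exp(-5*t)/2 - 3*t*exp(-5*t) + exp(-5*t), 3*t^2*exp(-5*t)/2 + 10*t*exp(-5*t)]
  [-t^2*exp(-5*t) - 3*t*exp(-5*t), -t^2*exp(-5*t)/2 - t*exp(-5*t), 3*t^2*exp(-5*t)/2 + 4*t*exp(-5*t) + exp(-5*t)]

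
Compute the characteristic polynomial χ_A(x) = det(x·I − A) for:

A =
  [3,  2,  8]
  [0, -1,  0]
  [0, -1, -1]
x^3 - x^2 - 5*x - 3

Expanding det(x·I − A) (e.g. by cofactor expansion or by noting that A is similar to its Jordan form J, which has the same characteristic polynomial as A) gives
  χ_A(x) = x^3 - x^2 - 5*x - 3
which factors as (x - 3)*(x + 1)^2. The eigenvalues (with algebraic multiplicities) are λ = -1 with multiplicity 2, λ = 3 with multiplicity 1.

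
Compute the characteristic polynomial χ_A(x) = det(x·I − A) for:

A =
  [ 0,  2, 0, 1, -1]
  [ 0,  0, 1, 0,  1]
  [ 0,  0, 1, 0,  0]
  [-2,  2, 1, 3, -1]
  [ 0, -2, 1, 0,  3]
x^5 - 7*x^4 + 19*x^3 - 25*x^2 + 16*x - 4

Expanding det(x·I − A) (e.g. by cofactor expansion or by noting that A is similar to its Jordan form J, which has the same characteristic polynomial as A) gives
  χ_A(x) = x^5 - 7*x^4 + 19*x^3 - 25*x^2 + 16*x - 4
which factors as (x - 2)^2*(x - 1)^3. The eigenvalues (with algebraic multiplicities) are λ = 1 with multiplicity 3, λ = 2 with multiplicity 2.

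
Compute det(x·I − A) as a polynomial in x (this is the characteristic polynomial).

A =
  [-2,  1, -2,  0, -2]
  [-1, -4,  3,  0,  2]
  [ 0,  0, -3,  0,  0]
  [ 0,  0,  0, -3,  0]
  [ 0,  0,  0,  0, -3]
x^5 + 15*x^4 + 90*x^3 + 270*x^2 + 405*x + 243

Expanding det(x·I − A) (e.g. by cofactor expansion or by noting that A is similar to its Jordan form J, which has the same characteristic polynomial as A) gives
  χ_A(x) = x^5 + 15*x^4 + 90*x^3 + 270*x^2 + 405*x + 243
which factors as (x + 3)^5. The eigenvalues (with algebraic multiplicities) are λ = -3 with multiplicity 5.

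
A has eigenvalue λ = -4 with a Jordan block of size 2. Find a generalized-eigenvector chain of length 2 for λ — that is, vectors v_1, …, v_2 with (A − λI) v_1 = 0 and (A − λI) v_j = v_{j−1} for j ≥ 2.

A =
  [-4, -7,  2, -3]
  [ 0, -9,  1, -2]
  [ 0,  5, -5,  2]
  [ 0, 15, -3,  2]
A Jordan chain for λ = -4 of length 2:
v_1 = (-7, -5, 5, 15)ᵀ
v_2 = (0, 1, 0, 0)ᵀ

Let N = A − (-4)·I. We want v_2 with N^2 v_2 = 0 but N^1 v_2 ≠ 0; then v_{j-1} := N · v_j for j = 2, …, 2.

Pick v_2 = (0, 1, 0, 0)ᵀ.
Then v_1 = N · v_2 = (-7, -5, 5, 15)ᵀ.

Sanity check: (A − (-4)·I) v_1 = (0, 0, 0, 0)ᵀ = 0. ✓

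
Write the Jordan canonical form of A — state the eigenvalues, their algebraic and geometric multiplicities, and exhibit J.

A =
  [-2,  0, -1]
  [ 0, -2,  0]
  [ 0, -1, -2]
J_3(-2)

The characteristic polynomial is
  det(x·I − A) = x^3 + 6*x^2 + 12*x + 8 = (x + 2)^3

Eigenvalues and multiplicities (the geometric multiplicity of λ is n − rank(A − λI), which equals the number of Jordan blocks for λ):
  λ = -2: algebraic multiplicity = 3, geometric multiplicity = 1

Determining the block sizes for each eigenvalue:
  λ = -2: one block (gm = 1), so the single block has size am = 3 → block sizes [3]

Assembling the blocks gives a Jordan form
J =
  [-2,  1,  0]
  [ 0, -2,  1]
  [ 0,  0, -2]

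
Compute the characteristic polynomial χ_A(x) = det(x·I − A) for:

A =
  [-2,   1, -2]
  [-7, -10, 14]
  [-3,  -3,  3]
x^3 + 9*x^2 + 27*x + 27

Expanding det(x·I − A) (e.g. by cofactor expansion or by noting that A is similar to its Jordan form J, which has the same characteristic polynomial as A) gives
  χ_A(x) = x^3 + 9*x^2 + 27*x + 27
which factors as (x + 3)^3. The eigenvalues (with algebraic multiplicities) are λ = -3 with multiplicity 3.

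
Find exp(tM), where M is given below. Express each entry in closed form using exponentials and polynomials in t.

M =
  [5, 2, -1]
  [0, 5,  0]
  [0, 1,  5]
e^{tM} =
  [exp(5*t), -t^2*exp(5*t)/2 + 2*t*exp(5*t), -t*exp(5*t)]
  [0, exp(5*t), 0]
  [0, t*exp(5*t), exp(5*t)]

Strategy: write M = P · J · P⁻¹ where J is a Jordan canonical form, so e^{tM} = P · e^{tJ} · P⁻¹, and e^{tJ} can be computed block-by-block.

M has Jordan form
J =
  [5, 1, 0]
  [0, 5, 1]
  [0, 0, 5]
(up to reordering of blocks).

Per-block formulas:
  For a 3×3 Jordan block J_3(5): exp(t · J_3(5)) = e^(5t)·(I + t·N + (t^2/2)·N^2), where N is the 3×3 nilpotent shift.

After assembling e^{tJ} and conjugating by P, we get:

e^{tM} =
  [exp(5*t), -t^2*exp(5*t)/2 + 2*t*exp(5*t), -t*exp(5*t)]
  [0, exp(5*t), 0]
  [0, t*exp(5*t), exp(5*t)]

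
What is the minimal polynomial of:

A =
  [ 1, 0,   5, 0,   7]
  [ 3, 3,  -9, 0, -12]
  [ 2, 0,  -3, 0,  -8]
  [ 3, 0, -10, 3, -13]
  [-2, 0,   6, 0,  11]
x^3 - 9*x^2 + 27*x - 27

The characteristic polynomial is χ_A(x) = (x - 3)^5, so the eigenvalues are known. The minimal polynomial is
  m_A(x) = Π_λ (x − λ)^{k_λ}
where k_λ is the size of the *largest* Jordan block for λ (equivalently, the smallest k with (A − λI)^k v = 0 for every generalised eigenvector v of λ).

  λ = 3: largest Jordan block has size 3, contributing (x − 3)^3

So m_A(x) = (x - 3)^3 = x^3 - 9*x^2 + 27*x - 27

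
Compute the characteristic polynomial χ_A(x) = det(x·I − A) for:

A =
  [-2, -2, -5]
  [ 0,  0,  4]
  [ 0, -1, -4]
x^3 + 6*x^2 + 12*x + 8

Expanding det(x·I − A) (e.g. by cofactor expansion or by noting that A is similar to its Jordan form J, which has the same characteristic polynomial as A) gives
  χ_A(x) = x^3 + 6*x^2 + 12*x + 8
which factors as (x + 2)^3. The eigenvalues (with algebraic multiplicities) are λ = -2 with multiplicity 3.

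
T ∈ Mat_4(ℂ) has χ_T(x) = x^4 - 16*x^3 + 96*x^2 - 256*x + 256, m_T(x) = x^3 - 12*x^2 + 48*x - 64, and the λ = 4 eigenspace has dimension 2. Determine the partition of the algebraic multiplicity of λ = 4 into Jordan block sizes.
Block sizes for λ = 4: [3, 1]

Step 1 — from the characteristic polynomial, algebraic multiplicity of λ = 4 is 4. From dim ker(T − (4)·I) = 2, there are exactly 2 Jordan blocks for λ = 4.
Step 2 — from the minimal polynomial, the factor (x − 4)^3 tells us the largest block for λ = 4 has size 3.
Step 3 — with total size 4, 2 blocks, and largest block 3, the block sizes (in nonincreasing order) are [3, 1].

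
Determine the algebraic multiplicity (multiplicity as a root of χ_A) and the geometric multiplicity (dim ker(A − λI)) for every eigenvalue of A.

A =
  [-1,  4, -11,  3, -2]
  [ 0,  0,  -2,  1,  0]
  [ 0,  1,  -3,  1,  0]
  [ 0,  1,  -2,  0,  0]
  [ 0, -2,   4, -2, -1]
λ = -1: alg = 5, geom = 3

Step 1 — factor the characteristic polynomial to read off the algebraic multiplicities:
  χ_A(x) = (x + 1)^5

Step 2 — compute geometric multiplicities via the rank-nullity identity g(λ) = n − rank(A − λI):
  rank(A − (-1)·I) = 2, so dim ker(A − (-1)·I) = n − 2 = 3

Summary:
  λ = -1: algebraic multiplicity = 5, geometric multiplicity = 3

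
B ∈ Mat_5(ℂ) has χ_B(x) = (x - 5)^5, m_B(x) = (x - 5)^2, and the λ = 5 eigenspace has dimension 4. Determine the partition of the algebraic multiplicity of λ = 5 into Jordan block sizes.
Block sizes for λ = 5: [2, 1, 1, 1]

Step 1 — from the characteristic polynomial, algebraic multiplicity of λ = 5 is 5. From dim ker(B − (5)·I) = 4, there are exactly 4 Jordan blocks for λ = 5.
Step 2 — from the minimal polynomial, the factor (x − 5)^2 tells us the largest block for λ = 5 has size 2.
Step 3 — with total size 5, 4 blocks, and largest block 2, the block sizes (in nonincreasing order) are [2, 1, 1, 1].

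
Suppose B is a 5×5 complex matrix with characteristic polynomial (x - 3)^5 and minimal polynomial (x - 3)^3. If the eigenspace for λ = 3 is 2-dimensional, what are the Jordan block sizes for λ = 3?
Block sizes for λ = 3: [3, 2]

Step 1 — from the characteristic polynomial, algebraic multiplicity of λ = 3 is 5. From dim ker(B − (3)·I) = 2, there are exactly 2 Jordan blocks for λ = 3.
Step 2 — from the minimal polynomial, the factor (x − 3)^3 tells us the largest block for λ = 3 has size 3.
Step 3 — with total size 5, 2 blocks, and largest block 3, the block sizes (in nonincreasing order) are [3, 2].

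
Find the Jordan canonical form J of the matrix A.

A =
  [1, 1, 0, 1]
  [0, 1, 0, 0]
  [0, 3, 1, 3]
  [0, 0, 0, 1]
J_2(1) ⊕ J_1(1) ⊕ J_1(1)

The characteristic polynomial is
  det(x·I − A) = x^4 - 4*x^3 + 6*x^2 - 4*x + 1 = (x - 1)^4

Eigenvalues and multiplicities (the geometric multiplicity of λ is n − rank(A − λI), which equals the number of Jordan blocks for λ):
  λ = 1: algebraic multiplicity = 4, geometric multiplicity = 3

Determining the block sizes for each eigenvalue:
  λ = 1: 3 blocks summing to 4 forces exactly one block of size 2 and the rest size 1 → block sizes [2, 1, 1]

Assembling the blocks gives a Jordan form
J =
  [1, 1, 0, 0]
  [0, 1, 0, 0]
  [0, 0, 1, 0]
  [0, 0, 0, 1]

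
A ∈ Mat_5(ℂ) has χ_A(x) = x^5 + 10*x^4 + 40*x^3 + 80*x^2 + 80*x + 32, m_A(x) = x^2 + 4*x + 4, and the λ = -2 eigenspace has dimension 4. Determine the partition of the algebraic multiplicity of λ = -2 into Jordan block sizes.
Block sizes for λ = -2: [2, 1, 1, 1]

Step 1 — from the characteristic polynomial, algebraic multiplicity of λ = -2 is 5. From dim ker(A − (-2)·I) = 4, there are exactly 4 Jordan blocks for λ = -2.
Step 2 — from the minimal polynomial, the factor (x + 2)^2 tells us the largest block for λ = -2 has size 2.
Step 3 — with total size 5, 4 blocks, and largest block 2, the block sizes (in nonincreasing order) are [2, 1, 1, 1].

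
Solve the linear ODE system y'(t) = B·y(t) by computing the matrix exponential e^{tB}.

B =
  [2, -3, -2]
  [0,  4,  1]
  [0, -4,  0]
e^{tB} =
  [exp(2*t), t^2*exp(2*t) - 3*t*exp(2*t), t^2*exp(2*t)/2 - 2*t*exp(2*t)]
  [0, 2*t*exp(2*t) + exp(2*t), t*exp(2*t)]
  [0, -4*t*exp(2*t), -2*t*exp(2*t) + exp(2*t)]

Strategy: write B = P · J · P⁻¹ where J is a Jordan canonical form, so e^{tB} = P · e^{tJ} · P⁻¹, and e^{tJ} can be computed block-by-block.

B has Jordan form
J =
  [2, 1, 0]
  [0, 2, 1]
  [0, 0, 2]
(up to reordering of blocks).

Per-block formulas:
  For a 3×3 Jordan block J_3(2): exp(t · J_3(2)) = e^(2t)·(I + t·N + (t^2/2)·N^2), where N is the 3×3 nilpotent shift.

After assembling e^{tJ} and conjugating by P, we get:

e^{tB} =
  [exp(2*t), t^2*exp(2*t) - 3*t*exp(2*t), t^2*exp(2*t)/2 - 2*t*exp(2*t)]
  [0, 2*t*exp(2*t) + exp(2*t), t*exp(2*t)]
  [0, -4*t*exp(2*t), -2*t*exp(2*t) + exp(2*t)]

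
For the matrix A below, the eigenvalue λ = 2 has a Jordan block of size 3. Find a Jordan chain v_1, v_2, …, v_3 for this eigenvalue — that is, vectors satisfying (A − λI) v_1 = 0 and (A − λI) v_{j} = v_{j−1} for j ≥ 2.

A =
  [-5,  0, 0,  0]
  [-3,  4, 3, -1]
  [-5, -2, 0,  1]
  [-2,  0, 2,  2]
A Jordan chain for λ = 2 of length 3:
v_1 = (0, -2, 0, -4)ᵀ
v_2 = (0, 2, -2, 0)ᵀ
v_3 = (0, 1, 0, 0)ᵀ

Let N = A − (2)·I. We want v_3 with N^3 v_3 = 0 but N^2 v_3 ≠ 0; then v_{j-1} := N · v_j for j = 3, …, 2.

Pick v_3 = (0, 1, 0, 0)ᵀ.
Then v_2 = N · v_3 = (0, 2, -2, 0)ᵀ.
Then v_1 = N · v_2 = (0, -2, 0, -4)ᵀ.

Sanity check: (A − (2)·I) v_1 = (0, 0, 0, 0)ᵀ = 0. ✓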